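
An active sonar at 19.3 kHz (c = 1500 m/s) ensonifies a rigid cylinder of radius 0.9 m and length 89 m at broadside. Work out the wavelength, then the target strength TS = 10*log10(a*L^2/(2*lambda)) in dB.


Step 1: lambda = c/f = 1500/19300 = 0.07772 m
Step 2: TS = 10*log10(a*L^2/(2*lambda)) = 10*log10(0.9*89^2/(2*0.07772)) = 46.61

46.61 dB


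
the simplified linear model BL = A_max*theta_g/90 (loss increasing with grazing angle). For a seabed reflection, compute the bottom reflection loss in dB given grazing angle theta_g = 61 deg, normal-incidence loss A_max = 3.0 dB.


BL = A_max * theta_g / 90 = 3.0 * 61 / 90 = 2.03

2.03 dB


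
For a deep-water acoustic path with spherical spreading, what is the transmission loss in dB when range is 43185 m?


TL = 20*log10(43185) = 92.71

92.71 dB


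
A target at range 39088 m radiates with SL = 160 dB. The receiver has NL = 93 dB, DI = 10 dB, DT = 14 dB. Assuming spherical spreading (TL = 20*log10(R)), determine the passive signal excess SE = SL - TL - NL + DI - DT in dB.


Step 1: TL = 20*log10(39088) = 91.84 dB
Step 2: SE = 160 - 91.84 - 93 + 10 - 14 = -28.84

-28.84 dB


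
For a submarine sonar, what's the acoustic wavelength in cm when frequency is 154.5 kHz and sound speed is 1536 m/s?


lambda = c/f = 1536 / 154500 = 0.0099 m = 0.99 cm

0.99 cm


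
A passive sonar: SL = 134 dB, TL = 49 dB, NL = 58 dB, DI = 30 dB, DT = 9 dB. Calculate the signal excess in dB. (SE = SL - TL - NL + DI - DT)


SE = SL - TL - NL + DI - DT = 134 - 49 - 58 + 30 - 9 = 48

48 dB


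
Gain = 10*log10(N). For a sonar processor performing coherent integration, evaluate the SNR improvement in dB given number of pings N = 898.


29.53 dB


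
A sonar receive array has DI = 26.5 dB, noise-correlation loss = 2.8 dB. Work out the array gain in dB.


AG = DI - L_corr = 26.5 - 2.8 = 23.7

23.7 dB


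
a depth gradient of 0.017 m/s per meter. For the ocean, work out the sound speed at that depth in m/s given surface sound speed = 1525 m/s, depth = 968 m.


c = 1525 + 0.017 * 968 = 1541.456

1541.456 m/s


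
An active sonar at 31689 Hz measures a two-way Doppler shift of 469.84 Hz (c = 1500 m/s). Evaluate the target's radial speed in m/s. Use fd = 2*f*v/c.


From fd = 2*f*v/c, v = c*fd/(2*f) = 1500 * 469.84 / (2*31689) = 11.12

11.12 m/s


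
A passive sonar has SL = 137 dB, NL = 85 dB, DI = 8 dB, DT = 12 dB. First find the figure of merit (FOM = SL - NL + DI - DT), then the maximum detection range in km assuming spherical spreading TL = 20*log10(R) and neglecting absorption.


Step 1: FOM = SL - NL + DI - DT = 137 - 85 + 8 - 12 = 48 dB
Step 2: at max range FOM = TL = 20*log10(R), so R = 10^(48/20) = 251.19 m = 0.25 km

0.25 km


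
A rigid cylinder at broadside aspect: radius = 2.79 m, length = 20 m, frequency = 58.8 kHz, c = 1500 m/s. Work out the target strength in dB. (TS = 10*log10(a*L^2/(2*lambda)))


lambda = 1500/58800 = 0.02551 m
TS = 10*log10(2.79*20^2/(2*0.02551)) = 43.4

43.4 dB


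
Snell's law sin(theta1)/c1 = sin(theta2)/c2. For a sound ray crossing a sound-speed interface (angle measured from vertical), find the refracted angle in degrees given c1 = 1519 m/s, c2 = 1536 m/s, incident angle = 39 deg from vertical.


sin(theta2) = (c2/c1)*sin(theta1) = (1536/1519)*sin(39 deg) = 0.63636
theta2 = arcsin(0.63636) = 39.52

39.52 deg


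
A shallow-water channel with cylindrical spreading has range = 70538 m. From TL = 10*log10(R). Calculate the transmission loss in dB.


48.48 dB


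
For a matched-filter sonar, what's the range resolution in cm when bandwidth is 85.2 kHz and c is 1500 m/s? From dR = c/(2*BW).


0.88 cm


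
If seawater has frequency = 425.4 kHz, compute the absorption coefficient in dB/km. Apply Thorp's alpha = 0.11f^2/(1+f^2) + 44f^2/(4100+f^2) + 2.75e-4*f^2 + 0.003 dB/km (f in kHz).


92.904 dB/km


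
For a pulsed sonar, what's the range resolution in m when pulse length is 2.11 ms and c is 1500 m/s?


dR = c*tau/2 = 1500 * 2.11e-3 / 2 = 1.5825

1.5825 m


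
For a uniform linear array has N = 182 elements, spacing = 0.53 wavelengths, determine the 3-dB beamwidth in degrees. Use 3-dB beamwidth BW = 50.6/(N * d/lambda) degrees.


0.52 deg


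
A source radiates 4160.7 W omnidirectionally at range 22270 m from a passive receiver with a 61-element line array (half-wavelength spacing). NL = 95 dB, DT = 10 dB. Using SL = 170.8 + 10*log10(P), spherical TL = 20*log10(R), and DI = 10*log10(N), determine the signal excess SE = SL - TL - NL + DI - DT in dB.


32.89 dB


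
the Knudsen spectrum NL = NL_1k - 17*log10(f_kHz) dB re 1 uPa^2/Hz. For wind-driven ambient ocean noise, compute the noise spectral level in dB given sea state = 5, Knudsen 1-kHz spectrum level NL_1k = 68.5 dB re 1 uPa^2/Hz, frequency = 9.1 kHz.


NL = NL_1k - 17*log10(f_kHz) = 68.5 - 17*log10(9.1) = 68.5 - (16.3) = 52.2

52.2 dB


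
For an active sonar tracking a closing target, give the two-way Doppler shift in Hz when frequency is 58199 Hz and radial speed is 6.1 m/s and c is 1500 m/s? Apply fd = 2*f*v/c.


fd = 2*f*v/c = 2 * 58199 * 6.1 / 1500 = 473.35

473.35 Hz


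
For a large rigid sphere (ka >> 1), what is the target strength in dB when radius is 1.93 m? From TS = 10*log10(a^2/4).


-0.31 dB


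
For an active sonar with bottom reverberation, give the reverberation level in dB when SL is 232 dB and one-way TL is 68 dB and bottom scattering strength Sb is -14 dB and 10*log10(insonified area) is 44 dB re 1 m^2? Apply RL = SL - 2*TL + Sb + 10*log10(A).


126 dB


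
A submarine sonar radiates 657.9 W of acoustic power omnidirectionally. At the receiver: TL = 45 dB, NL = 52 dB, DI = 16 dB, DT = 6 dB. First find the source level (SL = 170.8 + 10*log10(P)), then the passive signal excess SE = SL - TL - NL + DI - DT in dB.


Step 1: SL = 170.8 + 10*log10(657.9) = 198.98 dB
Step 2: SE = SL - TL - NL + DI - DT = 198.98 - 45 - 52 + 16 - 6 = 111.98

111.98 dB


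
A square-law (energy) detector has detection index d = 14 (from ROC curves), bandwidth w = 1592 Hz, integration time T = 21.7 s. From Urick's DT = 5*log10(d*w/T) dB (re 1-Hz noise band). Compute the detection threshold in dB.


DT = 5*log10(d*w/T) = 5*log10(14 * 1592 / 21.7) = 5*log10(1027.1) = 15.06

15.06 dB


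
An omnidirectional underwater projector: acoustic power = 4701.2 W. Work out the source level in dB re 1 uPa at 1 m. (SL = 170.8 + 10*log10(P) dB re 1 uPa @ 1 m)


207.52 dB


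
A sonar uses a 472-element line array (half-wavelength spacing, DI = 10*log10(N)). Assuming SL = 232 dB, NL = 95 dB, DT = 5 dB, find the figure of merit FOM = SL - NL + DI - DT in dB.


158.74 dB


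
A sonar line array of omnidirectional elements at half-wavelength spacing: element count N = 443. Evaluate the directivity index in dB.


26.46 dB


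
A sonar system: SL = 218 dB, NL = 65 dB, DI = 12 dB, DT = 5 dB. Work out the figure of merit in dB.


FOM = SL - NL + DI - DT = 218 - 65 + 12 - 5 = 160

160 dB


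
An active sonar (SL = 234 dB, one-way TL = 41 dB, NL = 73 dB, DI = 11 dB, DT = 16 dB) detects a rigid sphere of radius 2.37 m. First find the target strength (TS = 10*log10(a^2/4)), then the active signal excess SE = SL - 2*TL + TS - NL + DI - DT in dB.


Step 1: TS = 10*log10(2.37^2/4) = 1.47 dB
Step 2: SE = SL - 2*TL + TS - NL + DI - DT = 234 - 2*41 + (1.47) - 73 + 11 - 16 = 75.47

75.47 dB


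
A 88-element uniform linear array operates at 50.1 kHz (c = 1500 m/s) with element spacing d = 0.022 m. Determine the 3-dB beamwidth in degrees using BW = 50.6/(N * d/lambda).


Step 1: lambda = 1500/50100 = 0.02994 m
Step 2: d/lambda = 0.022/0.02994 = 0.7348
Step 3: BW = 50.6/(N * d/lambda) = 50.6/(88 * 0.7348) = 0.78

0.78 deg


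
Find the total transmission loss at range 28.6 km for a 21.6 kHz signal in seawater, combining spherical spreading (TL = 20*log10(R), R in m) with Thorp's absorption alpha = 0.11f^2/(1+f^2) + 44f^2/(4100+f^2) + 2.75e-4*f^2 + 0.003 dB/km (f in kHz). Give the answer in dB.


Step 1 (Thorp): alpha = 0.11*466.56/(1+466.56) + 44*466.56/(4100+466.56) + 2.75e-4*466.56 + 0.003 = 4.7365 dB/km
Step 2: TL_spread = 20*log10(28600) = 89.13 dB
Step 3: TL_abs = alpha*R = 4.7365 * 28.6 = 135.46 dB
Step 4: TL_total = 89.13 + 135.46 = 224.59

224.59 dB


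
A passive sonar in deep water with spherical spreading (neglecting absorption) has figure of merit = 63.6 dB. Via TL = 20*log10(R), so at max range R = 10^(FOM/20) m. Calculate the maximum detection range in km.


At max range FOM = TL, so 20*log10(R) = 63.6
R = 10^(63.6/20) = 1513.56 m = 1.51 km

1.51 km


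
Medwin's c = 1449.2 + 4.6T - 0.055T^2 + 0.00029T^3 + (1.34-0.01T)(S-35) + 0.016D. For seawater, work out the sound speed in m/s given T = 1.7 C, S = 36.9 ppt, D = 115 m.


c = 1449.2 + 4.6*1.7 - 0.055*1.7^2 + 0.00029*1.7^3 + (1.34 - 0.01*1.7)*(36.9 - 35) + 0.016*115 = 1461.22

1461.22 m/s


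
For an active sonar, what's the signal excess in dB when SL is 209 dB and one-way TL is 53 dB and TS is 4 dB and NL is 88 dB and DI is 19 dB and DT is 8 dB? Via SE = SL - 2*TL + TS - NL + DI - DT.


SE = SL - 2*TL + TS - NL + DI - DT = 209 - 2*53 + (4) - 88 + 19 - 8 = 30

30 dB


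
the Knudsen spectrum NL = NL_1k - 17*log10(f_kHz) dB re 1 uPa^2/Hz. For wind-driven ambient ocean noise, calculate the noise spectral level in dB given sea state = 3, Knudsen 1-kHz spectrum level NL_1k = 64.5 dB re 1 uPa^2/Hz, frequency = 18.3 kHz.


NL = NL_1k - 17*log10(f_kHz) = 64.5 - 17*log10(18.3) = 64.5 - (21.46) = 43.04

43.04 dB


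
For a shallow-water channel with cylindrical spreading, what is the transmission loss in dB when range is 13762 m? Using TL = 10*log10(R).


41.39 dB


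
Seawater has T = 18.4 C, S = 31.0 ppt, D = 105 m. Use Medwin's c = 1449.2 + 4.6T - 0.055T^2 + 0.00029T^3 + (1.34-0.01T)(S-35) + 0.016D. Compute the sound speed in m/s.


1514.08 m/s


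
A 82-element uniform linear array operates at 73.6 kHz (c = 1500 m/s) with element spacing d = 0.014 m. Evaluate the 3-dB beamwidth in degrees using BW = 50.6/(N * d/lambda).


Step 1: lambda = 1500/73600 = 0.02038 m
Step 2: d/lambda = 0.014/0.02038 = 0.6869
Step 3: BW = 50.6/(N * d/lambda) = 50.6/(82 * 0.6869) = 0.9

0.9 deg


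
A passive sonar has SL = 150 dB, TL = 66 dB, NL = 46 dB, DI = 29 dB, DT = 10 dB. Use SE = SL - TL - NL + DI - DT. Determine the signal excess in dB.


SE = SL - TL - NL + DI - DT = 150 - 66 - 46 + 29 - 10 = 57

57 dB


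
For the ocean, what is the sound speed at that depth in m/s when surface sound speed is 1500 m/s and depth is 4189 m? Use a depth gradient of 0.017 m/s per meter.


c = 1500 + 0.017 * 4189 = 1571.213

1571.213 m/s


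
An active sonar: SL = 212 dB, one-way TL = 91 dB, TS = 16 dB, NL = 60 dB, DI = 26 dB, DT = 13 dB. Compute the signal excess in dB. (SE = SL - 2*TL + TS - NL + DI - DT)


SE = SL - 2*TL + TS - NL + DI - DT = 212 - 2*91 + (16) - 60 + 26 - 13 = -1

-1 dB


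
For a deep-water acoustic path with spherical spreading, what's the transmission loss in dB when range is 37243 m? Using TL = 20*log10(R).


TL = 20*log10(37243) = 91.42

91.42 dB


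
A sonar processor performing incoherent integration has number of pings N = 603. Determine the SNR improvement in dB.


13.9 dB


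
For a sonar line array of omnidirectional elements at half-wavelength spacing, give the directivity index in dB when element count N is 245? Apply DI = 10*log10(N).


23.89 dB


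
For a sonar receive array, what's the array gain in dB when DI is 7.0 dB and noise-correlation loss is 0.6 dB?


AG = DI - L_corr = 7.0 - 0.6 = 6.4

6.4 dB


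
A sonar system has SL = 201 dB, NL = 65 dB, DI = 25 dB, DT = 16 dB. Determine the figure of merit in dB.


145 dB


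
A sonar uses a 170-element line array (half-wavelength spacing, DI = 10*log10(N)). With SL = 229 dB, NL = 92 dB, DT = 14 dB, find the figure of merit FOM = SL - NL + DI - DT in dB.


145.3 dB


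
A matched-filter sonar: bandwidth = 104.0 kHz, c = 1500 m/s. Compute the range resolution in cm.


0.72 cm


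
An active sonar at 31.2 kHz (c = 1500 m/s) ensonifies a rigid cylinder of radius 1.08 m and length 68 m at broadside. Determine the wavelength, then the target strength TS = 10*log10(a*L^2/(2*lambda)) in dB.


Step 1: lambda = c/f = 1500/31200 = 0.04808 m
Step 2: TS = 10*log10(a*L^2/(2*lambda)) = 10*log10(1.08*68^2/(2*0.04808)) = 47.15

47.15 dB


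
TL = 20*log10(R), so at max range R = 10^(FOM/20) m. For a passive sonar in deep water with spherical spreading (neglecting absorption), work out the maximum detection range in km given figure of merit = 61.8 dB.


1.23 km


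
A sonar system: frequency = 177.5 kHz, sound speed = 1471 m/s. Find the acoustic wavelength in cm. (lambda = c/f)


lambda = c/f = 1471 / 177500 = 0.0083 m = 0.83 cm

0.83 cm


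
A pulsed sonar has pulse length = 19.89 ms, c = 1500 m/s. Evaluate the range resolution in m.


14.9175 m


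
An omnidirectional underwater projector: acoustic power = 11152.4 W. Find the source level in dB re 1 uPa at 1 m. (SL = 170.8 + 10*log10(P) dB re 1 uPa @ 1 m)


211.27 dB


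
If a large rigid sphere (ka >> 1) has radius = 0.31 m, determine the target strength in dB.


-16.19 dB


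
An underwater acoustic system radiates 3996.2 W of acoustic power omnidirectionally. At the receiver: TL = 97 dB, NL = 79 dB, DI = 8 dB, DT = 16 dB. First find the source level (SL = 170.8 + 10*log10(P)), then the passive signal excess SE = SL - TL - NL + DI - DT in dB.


Step 1: SL = 170.8 + 10*log10(3996.2) = 206.82 dB
Step 2: SE = SL - TL - NL + DI - DT = 206.82 - 97 - 79 + 8 - 16 = 22.82

22.82 dB


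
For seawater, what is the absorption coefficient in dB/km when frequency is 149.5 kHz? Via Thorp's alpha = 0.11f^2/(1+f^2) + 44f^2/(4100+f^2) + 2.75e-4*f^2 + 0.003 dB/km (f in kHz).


43.439 dB/km


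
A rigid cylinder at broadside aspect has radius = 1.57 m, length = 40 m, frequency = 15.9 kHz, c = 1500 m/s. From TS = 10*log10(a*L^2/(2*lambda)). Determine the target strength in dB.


lambda = 1500/15900 = 0.09434 m
TS = 10*log10(1.57*40^2/(2*0.09434)) = 41.24

41.24 dB


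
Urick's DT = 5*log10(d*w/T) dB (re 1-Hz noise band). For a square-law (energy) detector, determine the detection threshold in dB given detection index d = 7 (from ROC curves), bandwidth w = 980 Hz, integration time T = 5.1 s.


DT = 5*log10(d*w/T) = 5*log10(7 * 980 / 5.1) = 5*log10(1345.1) = 15.64

15.64 dB


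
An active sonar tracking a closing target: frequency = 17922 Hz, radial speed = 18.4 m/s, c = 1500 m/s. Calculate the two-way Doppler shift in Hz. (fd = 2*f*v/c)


fd = 2*f*v/c = 2 * 17922 * 18.4 / 1500 = 439.69

439.69 Hz


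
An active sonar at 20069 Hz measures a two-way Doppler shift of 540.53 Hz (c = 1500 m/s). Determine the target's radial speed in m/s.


20.2 m/s


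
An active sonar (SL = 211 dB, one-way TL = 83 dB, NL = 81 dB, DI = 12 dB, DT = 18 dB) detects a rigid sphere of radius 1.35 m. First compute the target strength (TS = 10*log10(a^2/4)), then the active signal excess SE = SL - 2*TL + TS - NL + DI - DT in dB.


Step 1: TS = 10*log10(1.35^2/4) = -3.41 dB
Step 2: SE = SL - 2*TL + TS - NL + DI - DT = 211 - 2*83 + (-3.41) - 81 + 12 - 18 = -45.41

-45.41 dB


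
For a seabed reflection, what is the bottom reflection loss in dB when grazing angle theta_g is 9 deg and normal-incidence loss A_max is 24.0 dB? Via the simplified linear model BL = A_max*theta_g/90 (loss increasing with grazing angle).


BL = A_max * theta_g / 90 = 24.0 * 9 / 90 = 2.4

2.4 dB


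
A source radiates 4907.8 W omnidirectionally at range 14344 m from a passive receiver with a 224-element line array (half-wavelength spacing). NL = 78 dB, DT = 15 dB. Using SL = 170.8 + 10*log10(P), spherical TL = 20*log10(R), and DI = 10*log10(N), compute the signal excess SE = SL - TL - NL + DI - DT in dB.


55.08 dB


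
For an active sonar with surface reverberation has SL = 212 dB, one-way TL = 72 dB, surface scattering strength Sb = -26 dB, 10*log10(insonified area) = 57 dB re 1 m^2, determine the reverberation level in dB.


99 dB


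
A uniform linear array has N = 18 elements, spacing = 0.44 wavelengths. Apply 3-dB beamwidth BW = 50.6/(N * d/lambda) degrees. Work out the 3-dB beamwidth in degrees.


BW = 50.6 / (18 * 0.44) = 50.6 / 7.92 = 6.39

6.39 deg


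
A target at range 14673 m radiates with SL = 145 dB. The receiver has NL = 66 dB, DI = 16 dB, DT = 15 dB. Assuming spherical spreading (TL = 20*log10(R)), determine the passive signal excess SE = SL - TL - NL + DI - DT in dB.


Step 1: TL = 20*log10(14673) = 83.33 dB
Step 2: SE = 145 - 83.33 - 66 + 16 - 15 = -3.33

-3.33 dB


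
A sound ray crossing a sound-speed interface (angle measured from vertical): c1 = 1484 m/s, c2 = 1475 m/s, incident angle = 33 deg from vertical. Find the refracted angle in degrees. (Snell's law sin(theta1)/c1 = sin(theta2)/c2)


sin(theta2) = (c2/c1)*sin(theta1) = (1475/1484)*sin(33 deg) = 0.54134
theta2 = arcsin(0.54134) = 32.77

32.77 deg


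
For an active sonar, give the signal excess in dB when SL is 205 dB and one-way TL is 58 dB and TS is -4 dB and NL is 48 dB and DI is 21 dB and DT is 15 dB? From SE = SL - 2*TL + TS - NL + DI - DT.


SE = SL - 2*TL + TS - NL + DI - DT = 205 - 2*58 + (-4) - 48 + 21 - 15 = 43

43 dB


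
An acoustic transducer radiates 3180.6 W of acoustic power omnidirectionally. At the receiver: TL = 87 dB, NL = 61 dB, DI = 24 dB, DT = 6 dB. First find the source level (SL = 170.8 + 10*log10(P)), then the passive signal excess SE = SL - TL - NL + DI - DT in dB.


Step 1: SL = 170.8 + 10*log10(3180.6) = 205.83 dB
Step 2: SE = SL - TL - NL + DI - DT = 205.83 - 87 - 61 + 24 - 6 = 75.83

75.83 dB


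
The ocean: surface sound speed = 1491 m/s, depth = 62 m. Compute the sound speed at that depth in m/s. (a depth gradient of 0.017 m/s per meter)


c = 1491 + 0.017 * 62 = 1492.054

1492.054 m/s


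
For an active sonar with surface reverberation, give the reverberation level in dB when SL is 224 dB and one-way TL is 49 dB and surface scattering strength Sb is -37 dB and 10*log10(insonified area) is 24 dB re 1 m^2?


RL = SL - 2*TL + Sb + 10*log10(A) = 224 - 2*49 + (-37) + 24 = 113

113 dB


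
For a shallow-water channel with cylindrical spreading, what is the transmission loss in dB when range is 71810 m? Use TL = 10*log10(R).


48.56 dB


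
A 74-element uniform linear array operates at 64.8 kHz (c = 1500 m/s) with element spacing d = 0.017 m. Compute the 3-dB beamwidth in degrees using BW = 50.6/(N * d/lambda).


0.93 deg


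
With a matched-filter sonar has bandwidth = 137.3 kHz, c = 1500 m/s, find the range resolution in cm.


dR = c/(2*BW) = 1500 / (2 * 137.3e3) = 0.0055 m = 0.55 cm

0.55 cm


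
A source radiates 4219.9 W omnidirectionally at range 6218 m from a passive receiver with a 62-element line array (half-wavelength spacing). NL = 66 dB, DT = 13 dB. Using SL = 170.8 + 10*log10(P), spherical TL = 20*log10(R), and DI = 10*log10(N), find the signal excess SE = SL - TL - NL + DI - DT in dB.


Step 1: SL = 170.8 + 10*log10(4219.9) = 207.05 dB
Step 2: TL = 20*log10(6218) = 75.87 dB
Step 3: DI = 10*log10(62) = 17.92 dB
Step 4: SE = SL - TL - NL + DI - DT = 207.05 - 75.87 - 66 + 17.92 - 13 = 70.1

70.1 dB


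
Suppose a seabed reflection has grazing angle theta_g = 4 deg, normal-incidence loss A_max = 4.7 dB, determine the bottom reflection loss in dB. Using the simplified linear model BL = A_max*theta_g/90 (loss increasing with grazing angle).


BL = A_max * theta_g / 90 = 4.7 * 4 / 90 = 0.21

0.21 dB


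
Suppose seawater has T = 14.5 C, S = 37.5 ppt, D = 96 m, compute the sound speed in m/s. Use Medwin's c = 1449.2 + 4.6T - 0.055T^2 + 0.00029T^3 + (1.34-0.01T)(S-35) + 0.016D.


c = 1449.2 + 4.6*14.5 - 0.055*14.5^2 + 0.00029*14.5^3 + (1.34 - 0.01*14.5)*(37.5 - 35) + 0.016*96 = 1509.74

1509.74 m/s


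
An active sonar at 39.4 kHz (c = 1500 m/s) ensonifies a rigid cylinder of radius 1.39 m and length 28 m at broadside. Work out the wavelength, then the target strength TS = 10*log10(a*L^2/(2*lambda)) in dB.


Step 1: lambda = c/f = 1500/39400 = 0.03807 m
Step 2: TS = 10*log10(a*L^2/(2*lambda)) = 10*log10(1.39*28^2/(2*0.03807)) = 41.56

41.56 dB


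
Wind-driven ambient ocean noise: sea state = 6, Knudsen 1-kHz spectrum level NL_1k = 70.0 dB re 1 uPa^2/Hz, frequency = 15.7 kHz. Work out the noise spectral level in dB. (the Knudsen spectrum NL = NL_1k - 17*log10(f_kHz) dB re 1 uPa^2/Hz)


NL = NL_1k - 17*log10(f_kHz) = 70.0 - 17*log10(15.7) = 70.0 - (20.33) = 49.67

49.67 dB


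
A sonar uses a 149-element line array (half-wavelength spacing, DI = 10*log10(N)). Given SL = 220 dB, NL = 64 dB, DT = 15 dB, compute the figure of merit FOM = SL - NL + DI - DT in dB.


Step 1: DI = 10*log10(149) = 21.73 dB
Step 2: FOM = SL - NL + DI - DT = 220 - 64 + 21.73 - 15 = 162.73

162.73 dB


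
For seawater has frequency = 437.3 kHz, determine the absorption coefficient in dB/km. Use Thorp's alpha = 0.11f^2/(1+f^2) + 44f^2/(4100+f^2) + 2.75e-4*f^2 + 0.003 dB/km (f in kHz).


f^2 = 191231.29
alpha = 0.11*191231.29/(1+191231.29) + 44*191231.29/(4100+191231.29) + 2.75e-4*191231.29 + 0.003 = 95.778

95.778 dB/km


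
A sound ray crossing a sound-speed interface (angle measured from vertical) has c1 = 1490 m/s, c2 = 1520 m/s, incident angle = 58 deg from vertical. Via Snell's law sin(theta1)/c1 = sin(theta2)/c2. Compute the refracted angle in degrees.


59.9 deg


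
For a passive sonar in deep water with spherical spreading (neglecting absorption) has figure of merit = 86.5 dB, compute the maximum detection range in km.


21.13 km


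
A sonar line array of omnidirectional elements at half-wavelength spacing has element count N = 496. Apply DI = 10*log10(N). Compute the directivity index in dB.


DI = 10*log10(496) = 26.95

26.95 dB


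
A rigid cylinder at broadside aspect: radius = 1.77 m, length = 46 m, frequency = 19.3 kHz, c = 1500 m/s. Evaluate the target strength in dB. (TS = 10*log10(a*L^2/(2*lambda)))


lambda = 1500/19300 = 0.07772 m
TS = 10*log10(1.77*46^2/(2*0.07772)) = 43.82

43.82 dB


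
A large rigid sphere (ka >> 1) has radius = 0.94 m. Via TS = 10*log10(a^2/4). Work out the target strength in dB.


TS = 10*log10(0.94^2 / 4) = 10*log10(0.2209) = -6.56

-6.56 dB


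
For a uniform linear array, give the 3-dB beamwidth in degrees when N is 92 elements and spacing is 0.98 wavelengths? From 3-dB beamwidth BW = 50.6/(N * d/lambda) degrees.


0.56 deg


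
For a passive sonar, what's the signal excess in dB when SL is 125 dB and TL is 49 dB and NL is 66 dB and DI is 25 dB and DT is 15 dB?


20 dB


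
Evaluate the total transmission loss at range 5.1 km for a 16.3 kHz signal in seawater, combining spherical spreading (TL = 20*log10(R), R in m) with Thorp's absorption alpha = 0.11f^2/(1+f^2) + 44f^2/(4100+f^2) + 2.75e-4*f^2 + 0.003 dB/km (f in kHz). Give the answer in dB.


Step 1 (Thorp): alpha = 0.11*265.69/(1+265.69) + 44*265.69/(4100+265.69) + 2.75e-4*265.69 + 0.003 = 2.8634 dB/km
Step 2: TL_spread = 20*log10(5100) = 74.15 dB
Step 3: TL_abs = alpha*R = 2.8634 * 5.1 = 14.6 dB
Step 4: TL_total = 74.15 + 14.6 = 88.75

88.75 dB


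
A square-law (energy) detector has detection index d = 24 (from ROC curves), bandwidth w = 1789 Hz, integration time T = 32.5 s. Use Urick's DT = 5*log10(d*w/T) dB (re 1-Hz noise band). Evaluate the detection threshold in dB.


DT = 5*log10(d*w/T) = 5*log10(24 * 1789 / 32.5) = 5*log10(1321.11) = 15.6

15.6 dB


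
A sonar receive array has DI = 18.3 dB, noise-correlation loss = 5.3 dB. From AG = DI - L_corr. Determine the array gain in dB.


AG = DI - L_corr = 18.3 - 5.3 = 13.0

13.0 dB


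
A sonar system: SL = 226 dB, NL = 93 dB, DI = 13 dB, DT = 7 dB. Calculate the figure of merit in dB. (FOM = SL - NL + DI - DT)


139 dB


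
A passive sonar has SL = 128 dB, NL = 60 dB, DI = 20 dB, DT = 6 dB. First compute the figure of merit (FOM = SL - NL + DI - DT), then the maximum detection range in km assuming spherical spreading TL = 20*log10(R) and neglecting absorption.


Step 1: FOM = SL - NL + DI - DT = 128 - 60 + 20 - 6 = 82 dB
Step 2: at max range FOM = TL = 20*log10(R), so R = 10^(82/20) = 12589.25 m = 12.59 km

12.59 km


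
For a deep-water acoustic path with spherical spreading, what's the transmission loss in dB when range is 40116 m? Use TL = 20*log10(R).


TL = 20*log10(40116) = 92.07

92.07 dB


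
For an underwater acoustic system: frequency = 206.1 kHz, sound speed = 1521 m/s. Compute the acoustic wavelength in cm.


lambda = c/f = 1521 / 206100 = 0.0074 m = 0.74 cm

0.74 cm


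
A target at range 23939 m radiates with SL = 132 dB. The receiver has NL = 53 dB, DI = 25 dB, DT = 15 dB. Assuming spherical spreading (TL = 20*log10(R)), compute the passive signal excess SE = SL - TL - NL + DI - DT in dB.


Step 1: TL = 20*log10(23939) = 87.58 dB
Step 2: SE = 132 - 87.58 - 53 + 25 - 15 = 1.42

1.42 dB


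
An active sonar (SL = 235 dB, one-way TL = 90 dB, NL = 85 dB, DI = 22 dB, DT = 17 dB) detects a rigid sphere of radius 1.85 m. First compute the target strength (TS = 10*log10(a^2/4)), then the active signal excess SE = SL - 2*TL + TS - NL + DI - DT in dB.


Step 1: TS = 10*log10(1.85^2/4) = -0.68 dB
Step 2: SE = SL - 2*TL + TS - NL + DI - DT = 235 - 2*90 + (-0.68) - 85 + 22 - 17 = -25.68

-25.68 dB


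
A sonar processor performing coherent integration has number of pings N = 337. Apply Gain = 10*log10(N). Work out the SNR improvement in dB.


25.28 dB


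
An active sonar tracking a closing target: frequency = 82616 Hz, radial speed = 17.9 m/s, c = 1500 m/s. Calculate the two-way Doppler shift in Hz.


1971.77 Hz


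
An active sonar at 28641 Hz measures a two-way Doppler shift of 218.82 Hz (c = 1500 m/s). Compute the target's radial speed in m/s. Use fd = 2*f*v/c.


From fd = 2*f*v/c, v = c*fd/(2*f) = 1500 * 218.82 / (2*28641) = 5.73

5.73 m/s


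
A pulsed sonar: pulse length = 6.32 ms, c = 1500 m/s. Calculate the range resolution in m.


dR = c*tau/2 = 1500 * 6.32e-3 / 2 = 4.74

4.74 m


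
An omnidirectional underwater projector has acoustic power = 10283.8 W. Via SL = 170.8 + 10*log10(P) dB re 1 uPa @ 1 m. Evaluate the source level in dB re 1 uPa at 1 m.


SL = 170.8 + 10*log10(10283.8) = 170.8 + 40.12 = 210.92

210.92 dB


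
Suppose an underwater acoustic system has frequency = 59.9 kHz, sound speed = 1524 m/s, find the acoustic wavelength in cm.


lambda = c/f = 1524 / 59900 = 0.0254 m = 2.54 cm

2.54 cm


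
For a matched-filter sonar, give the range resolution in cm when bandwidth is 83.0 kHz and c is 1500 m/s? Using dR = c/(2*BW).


0.9 cm


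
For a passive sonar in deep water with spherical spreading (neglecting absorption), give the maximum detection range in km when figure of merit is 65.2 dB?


At max range FOM = TL, so 20*log10(R) = 65.2
R = 10^(65.2/20) = 1819.7 m = 1.82 km

1.82 km


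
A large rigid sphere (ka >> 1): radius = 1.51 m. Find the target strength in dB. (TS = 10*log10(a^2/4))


TS = 10*log10(1.51^2 / 4) = 10*log10(0.570025) = -2.44

-2.44 dB


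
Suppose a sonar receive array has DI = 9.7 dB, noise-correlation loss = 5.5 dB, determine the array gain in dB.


4.2 dB


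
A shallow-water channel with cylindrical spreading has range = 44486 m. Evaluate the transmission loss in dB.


TL = 10*log10(44486) = 46.48

46.48 dB


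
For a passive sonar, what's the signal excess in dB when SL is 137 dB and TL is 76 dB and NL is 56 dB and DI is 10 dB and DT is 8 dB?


SE = SL - TL - NL + DI - DT = 137 - 76 - 56 + 10 - 8 = 7

7 dB


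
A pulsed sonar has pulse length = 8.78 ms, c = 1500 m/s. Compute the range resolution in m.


dR = c*tau/2 = 1500 * 8.78e-3 / 2 = 6.585

6.585 m


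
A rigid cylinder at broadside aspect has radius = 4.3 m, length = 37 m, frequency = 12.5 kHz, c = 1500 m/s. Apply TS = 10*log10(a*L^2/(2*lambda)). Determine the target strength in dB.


43.9 dB


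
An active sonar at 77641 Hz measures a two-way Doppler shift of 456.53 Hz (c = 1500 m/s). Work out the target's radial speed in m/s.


4.41 m/s


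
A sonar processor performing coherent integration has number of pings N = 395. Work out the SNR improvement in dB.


25.97 dB


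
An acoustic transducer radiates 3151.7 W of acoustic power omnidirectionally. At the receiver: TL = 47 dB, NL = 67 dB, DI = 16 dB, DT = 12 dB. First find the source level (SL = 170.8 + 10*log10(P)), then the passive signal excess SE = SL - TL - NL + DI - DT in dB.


Step 1: SL = 170.8 + 10*log10(3151.7) = 205.79 dB
Step 2: SE = SL - TL - NL + DI - DT = 205.79 - 47 - 67 + 16 - 12 = 95.79

95.79 dB


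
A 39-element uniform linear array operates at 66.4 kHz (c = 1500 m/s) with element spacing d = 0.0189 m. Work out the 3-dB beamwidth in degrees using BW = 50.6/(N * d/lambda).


Step 1: lambda = 1500/66400 = 0.02259 m
Step 2: d/lambda = 0.0189/0.02259 = 0.8367
Step 3: BW = 50.6/(N * d/lambda) = 50.6/(39 * 0.8367) = 1.55

1.55 deg


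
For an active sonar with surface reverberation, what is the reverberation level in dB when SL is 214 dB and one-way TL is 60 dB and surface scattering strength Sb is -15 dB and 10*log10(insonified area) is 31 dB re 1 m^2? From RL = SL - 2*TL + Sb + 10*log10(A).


110 dB


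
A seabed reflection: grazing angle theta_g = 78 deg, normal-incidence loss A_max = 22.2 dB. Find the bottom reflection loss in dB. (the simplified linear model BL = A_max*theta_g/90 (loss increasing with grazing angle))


19.24 dB


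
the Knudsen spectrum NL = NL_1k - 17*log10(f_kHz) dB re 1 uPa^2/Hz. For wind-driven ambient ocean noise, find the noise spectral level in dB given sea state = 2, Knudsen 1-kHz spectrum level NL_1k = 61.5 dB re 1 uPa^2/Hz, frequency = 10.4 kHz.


NL = NL_1k - 17*log10(f_kHz) = 61.5 - 17*log10(10.4) = 61.5 - (17.29) = 44.21

44.21 dB


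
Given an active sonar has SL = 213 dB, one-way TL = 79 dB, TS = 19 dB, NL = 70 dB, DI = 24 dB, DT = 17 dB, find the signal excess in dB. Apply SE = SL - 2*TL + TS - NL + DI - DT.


11 dB


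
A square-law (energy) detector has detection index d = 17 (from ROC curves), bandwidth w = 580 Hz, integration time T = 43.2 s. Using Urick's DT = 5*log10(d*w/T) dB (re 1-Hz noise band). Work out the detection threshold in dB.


11.79 dB


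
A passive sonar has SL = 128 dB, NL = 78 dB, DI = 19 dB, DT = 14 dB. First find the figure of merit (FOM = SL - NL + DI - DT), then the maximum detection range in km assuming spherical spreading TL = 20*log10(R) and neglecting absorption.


Step 1: FOM = SL - NL + DI - DT = 128 - 78 + 19 - 14 = 55 dB
Step 2: at max range FOM = TL = 20*log10(R), so R = 10^(55/20) = 562.34 m = 0.56 km

0.56 km


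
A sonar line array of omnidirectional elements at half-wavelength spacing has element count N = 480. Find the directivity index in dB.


DI = 10*log10(480) = 26.81

26.81 dB


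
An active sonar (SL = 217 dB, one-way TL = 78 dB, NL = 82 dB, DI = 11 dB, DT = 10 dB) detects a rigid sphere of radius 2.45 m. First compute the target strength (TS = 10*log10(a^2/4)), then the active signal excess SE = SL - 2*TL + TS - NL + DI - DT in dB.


Step 1: TS = 10*log10(2.45^2/4) = 1.76 dB
Step 2: SE = SL - 2*TL + TS - NL + DI - DT = 217 - 2*78 + (1.76) - 82 + 11 - 10 = -18.24

-18.24 dB


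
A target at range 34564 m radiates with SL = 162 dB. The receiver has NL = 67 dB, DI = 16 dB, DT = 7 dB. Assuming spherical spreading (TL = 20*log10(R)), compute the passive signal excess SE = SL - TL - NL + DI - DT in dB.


Step 1: TL = 20*log10(34564) = 90.77 dB
Step 2: SE = 162 - 90.77 - 67 + 16 - 7 = 13.23

13.23 dB


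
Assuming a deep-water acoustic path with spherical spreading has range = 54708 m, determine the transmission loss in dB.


TL = 20*log10(54708) = 94.76

94.76 dB


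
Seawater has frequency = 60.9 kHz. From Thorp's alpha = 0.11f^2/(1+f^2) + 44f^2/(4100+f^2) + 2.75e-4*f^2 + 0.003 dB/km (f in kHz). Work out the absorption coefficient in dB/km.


f^2 = 3708.81
alpha = 0.11*3708.81/(1+3708.81) + 44*3708.81/(4100+3708.81) + 2.75e-4*3708.81 + 0.003 = 22.031

22.031 dB/km


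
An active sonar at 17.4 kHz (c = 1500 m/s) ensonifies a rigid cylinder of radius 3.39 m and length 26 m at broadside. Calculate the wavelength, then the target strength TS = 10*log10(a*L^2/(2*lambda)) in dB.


Step 1: lambda = c/f = 1500/17400 = 0.08621 m
Step 2: TS = 10*log10(a*L^2/(2*lambda)) = 10*log10(3.39*26^2/(2*0.08621)) = 41.24

41.24 dB


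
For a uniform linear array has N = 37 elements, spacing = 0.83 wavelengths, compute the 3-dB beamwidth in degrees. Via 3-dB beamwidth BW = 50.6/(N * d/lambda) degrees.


BW = 50.6 / (37 * 0.83) = 50.6 / 30.71 = 1.65

1.65 deg


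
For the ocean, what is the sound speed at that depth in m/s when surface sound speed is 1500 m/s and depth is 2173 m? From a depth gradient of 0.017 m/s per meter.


c = 1500 + 0.017 * 2173 = 1536.941

1536.941 m/s


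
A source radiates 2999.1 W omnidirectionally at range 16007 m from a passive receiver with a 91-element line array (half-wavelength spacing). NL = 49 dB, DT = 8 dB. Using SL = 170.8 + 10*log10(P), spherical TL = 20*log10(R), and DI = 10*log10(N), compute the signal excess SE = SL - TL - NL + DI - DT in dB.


84.07 dB


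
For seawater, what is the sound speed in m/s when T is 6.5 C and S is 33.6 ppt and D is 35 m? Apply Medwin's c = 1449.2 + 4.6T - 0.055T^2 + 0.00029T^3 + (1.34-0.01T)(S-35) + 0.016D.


c = 1449.2 + 4.6*6.5 - 0.055*6.5^2 + 0.00029*6.5^3 + (1.34 - 0.01*6.5)*(33.6 - 35) + 0.016*35 = 1475.63

1475.63 m/s


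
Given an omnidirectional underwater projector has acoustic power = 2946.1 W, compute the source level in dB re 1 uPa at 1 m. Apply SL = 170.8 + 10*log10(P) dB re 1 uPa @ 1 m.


SL = 170.8 + 10*log10(2946.1) = 170.8 + 34.69 = 205.49

205.49 dB


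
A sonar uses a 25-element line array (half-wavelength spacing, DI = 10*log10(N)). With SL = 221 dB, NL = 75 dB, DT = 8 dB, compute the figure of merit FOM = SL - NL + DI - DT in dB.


Step 1: DI = 10*log10(25) = 13.98 dB
Step 2: FOM = SL - NL + DI - DT = 221 - 75 + 13.98 - 8 = 151.98

151.98 dB


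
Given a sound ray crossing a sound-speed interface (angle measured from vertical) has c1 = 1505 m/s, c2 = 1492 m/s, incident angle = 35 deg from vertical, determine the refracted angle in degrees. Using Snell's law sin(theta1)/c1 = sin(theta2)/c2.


sin(theta2) = (c2/c1)*sin(theta1) = (1492/1505)*sin(35 deg) = 0.56862
theta2 = arcsin(0.56862) = 34.65

34.65 deg


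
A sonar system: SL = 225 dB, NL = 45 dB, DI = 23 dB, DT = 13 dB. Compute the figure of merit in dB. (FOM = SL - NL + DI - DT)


FOM = SL - NL + DI - DT = 225 - 45 + 23 - 13 = 190

190 dB


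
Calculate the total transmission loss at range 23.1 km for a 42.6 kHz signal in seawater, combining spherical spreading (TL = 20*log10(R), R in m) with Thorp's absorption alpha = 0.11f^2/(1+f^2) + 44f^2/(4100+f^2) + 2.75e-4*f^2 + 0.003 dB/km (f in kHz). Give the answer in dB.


413.26 dB


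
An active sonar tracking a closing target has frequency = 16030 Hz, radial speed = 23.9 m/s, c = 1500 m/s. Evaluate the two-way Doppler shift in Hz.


510.82 Hz


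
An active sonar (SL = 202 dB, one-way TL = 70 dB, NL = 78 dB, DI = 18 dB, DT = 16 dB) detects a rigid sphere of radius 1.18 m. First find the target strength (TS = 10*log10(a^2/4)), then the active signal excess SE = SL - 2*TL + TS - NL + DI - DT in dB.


Step 1: TS = 10*log10(1.18^2/4) = -4.58 dB
Step 2: SE = SL - 2*TL + TS - NL + DI - DT = 202 - 2*70 + (-4.58) - 78 + 18 - 16 = -18.58

-18.58 dB


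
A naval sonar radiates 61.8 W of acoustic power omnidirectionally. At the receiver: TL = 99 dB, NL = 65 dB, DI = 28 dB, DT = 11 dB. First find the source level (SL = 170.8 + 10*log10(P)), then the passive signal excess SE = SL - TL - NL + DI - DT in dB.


Step 1: SL = 170.8 + 10*log10(61.8) = 188.71 dB
Step 2: SE = SL - TL - NL + DI - DT = 188.71 - 99 - 65 + 28 - 11 = 41.71

41.71 dB


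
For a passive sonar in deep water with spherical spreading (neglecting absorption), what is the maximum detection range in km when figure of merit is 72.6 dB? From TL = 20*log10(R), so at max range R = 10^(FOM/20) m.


At max range FOM = TL, so 20*log10(R) = 72.6
R = 10^(72.6/20) = 4265.8 m = 4.27 km

4.27 km


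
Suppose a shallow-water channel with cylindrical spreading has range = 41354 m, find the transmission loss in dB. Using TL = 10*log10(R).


TL = 10*log10(41354) = 46.17

46.17 dB


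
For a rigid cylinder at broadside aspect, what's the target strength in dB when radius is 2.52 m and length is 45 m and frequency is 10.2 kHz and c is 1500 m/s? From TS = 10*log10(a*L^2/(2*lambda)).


lambda = 1500/10200 = 0.14706 m
TS = 10*log10(2.52*45^2/(2*0.14706)) = 42.39

42.39 dB


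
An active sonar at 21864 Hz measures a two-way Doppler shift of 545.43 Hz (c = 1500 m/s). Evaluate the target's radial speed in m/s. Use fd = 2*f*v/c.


From fd = 2*f*v/c, v = c*fd/(2*f) = 1500 * 545.43 / (2*21864) = 18.71

18.71 m/s


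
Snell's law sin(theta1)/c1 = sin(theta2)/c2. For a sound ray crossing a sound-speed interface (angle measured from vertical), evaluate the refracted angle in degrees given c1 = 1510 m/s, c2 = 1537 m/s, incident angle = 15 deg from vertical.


15.27 deg


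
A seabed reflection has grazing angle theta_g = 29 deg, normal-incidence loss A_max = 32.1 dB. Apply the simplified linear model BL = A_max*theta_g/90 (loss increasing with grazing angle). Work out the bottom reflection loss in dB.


BL = A_max * theta_g / 90 = 32.1 * 29 / 90 = 10.34

10.34 dB


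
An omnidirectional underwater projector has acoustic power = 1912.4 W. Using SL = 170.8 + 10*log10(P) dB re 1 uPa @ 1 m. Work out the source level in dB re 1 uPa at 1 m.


SL = 170.8 + 10*log10(1912.4) = 170.8 + 32.82 = 203.62

203.62 dB


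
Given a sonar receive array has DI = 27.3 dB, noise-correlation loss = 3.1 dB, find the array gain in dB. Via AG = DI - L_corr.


AG = DI - L_corr = 27.3 - 3.1 = 24.2

24.2 dB


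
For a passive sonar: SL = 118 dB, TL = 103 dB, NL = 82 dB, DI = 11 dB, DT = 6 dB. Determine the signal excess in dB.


SE = SL - TL - NL + DI - DT = 118 - 103 - 82 + 11 - 6 = -62

-62 dB


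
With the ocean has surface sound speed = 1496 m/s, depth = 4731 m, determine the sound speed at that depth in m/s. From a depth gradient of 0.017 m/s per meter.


c = 1496 + 0.017 * 4731 = 1576.427

1576.427 m/s


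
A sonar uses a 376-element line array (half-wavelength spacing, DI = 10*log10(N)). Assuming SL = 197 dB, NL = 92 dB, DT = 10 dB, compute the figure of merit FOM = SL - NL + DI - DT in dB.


Step 1: DI = 10*log10(376) = 25.75 dB
Step 2: FOM = SL - NL + DI - DT = 197 - 92 + 25.75 - 10 = 120.75

120.75 dB


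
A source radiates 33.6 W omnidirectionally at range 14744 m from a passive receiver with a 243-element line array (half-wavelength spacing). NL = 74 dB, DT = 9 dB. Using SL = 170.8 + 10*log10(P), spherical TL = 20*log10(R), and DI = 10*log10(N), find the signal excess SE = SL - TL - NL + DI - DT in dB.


Step 1: SL = 170.8 + 10*log10(33.6) = 186.06 dB
Step 2: TL = 20*log10(14744) = 83.37 dB
Step 3: DI = 10*log10(243) = 23.86 dB
Step 4: SE = SL - TL - NL + DI - DT = 186.06 - 83.37 - 74 + 23.86 - 9 = 43.55

43.55 dB


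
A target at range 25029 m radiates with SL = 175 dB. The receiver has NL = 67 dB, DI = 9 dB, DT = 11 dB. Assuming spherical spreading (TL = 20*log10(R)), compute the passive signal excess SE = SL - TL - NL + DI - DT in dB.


18.03 dB
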